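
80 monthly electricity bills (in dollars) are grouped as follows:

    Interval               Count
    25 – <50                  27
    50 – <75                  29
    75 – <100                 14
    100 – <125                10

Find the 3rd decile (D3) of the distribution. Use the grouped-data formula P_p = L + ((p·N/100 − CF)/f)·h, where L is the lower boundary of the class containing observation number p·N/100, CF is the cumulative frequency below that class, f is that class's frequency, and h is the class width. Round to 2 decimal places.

47.22

N = 80; target position k = 30/100 · 80 = 24.
Cumulative frequencies: 27, 56, 70, 80.
Observation 24 falls in the class 25 – <50.
L = 25, CF = 0, f = 27, h = 25.
P30 = 25 + ((24 − 0)/27)·25 = 25 + 22.2222 = 47.2222.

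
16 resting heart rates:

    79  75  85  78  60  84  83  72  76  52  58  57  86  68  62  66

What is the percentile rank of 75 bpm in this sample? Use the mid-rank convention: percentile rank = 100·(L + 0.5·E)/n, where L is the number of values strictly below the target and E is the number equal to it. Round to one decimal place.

Sorted: 52, 57, 58, 60, 62, 66, 68, 72, 75, 76, 78, 79, 83, 84, 85, 86.
Count below 75: L = 8; count equal: E = 1; n = 16.
Percentile rank = 100·(8 + 0.5·1)/16 = 100·8.5/16 = 53.12.

53.1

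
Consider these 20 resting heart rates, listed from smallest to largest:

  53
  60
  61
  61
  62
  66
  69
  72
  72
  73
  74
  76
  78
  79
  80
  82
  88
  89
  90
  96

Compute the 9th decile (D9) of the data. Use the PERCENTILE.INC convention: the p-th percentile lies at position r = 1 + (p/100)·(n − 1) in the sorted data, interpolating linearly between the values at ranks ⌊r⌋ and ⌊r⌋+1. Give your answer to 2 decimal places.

n = 20.
r = 1 + (90/100)·(20 − 1) = 1 + 17.1 = 18.1.
Rank 18 is 89 and rank 19 is 90.
Interpolate: 89 + 0.1·(90 − 89) = 89 + 0.1·1 = 89.1.

89.10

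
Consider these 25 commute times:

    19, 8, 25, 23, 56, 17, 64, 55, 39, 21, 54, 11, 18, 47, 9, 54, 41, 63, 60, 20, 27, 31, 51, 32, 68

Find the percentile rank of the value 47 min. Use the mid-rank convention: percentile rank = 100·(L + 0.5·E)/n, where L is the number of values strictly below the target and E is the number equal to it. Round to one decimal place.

62.0

Sorted: 8, 9, 11, 17, 18, 19, 20, 21, 23, 25, 27, 31, 32, 39, 41, 47, 51, 54, 54, 55, 56, 60, 63, 64, 68.
Count below 47: L = 15; count equal: E = 1; n = 25.
Percentile rank = 100·(15 + 0.5·1)/25 = 100·15.5/25 = 62.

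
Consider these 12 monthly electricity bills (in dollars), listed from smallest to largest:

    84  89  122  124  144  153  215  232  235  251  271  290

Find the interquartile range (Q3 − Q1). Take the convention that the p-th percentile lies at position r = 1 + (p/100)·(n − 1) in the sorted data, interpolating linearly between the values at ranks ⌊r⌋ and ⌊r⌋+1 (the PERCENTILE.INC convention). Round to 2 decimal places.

115.50

n = 12.
P25: r = 3.75; ranks 3–4 are 122, 124; interpolating gives 123.5.
P75: r = 9.25; ranks 9–10 are 235, 251; interpolating gives 239.
Difference: 239 − 123.5 = 115.5.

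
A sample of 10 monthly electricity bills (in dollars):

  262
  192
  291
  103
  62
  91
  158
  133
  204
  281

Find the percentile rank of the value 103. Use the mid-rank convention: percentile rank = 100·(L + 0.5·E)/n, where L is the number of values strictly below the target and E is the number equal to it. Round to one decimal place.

Sorted: 62, 91, 103, 133, 158, 192, 204, 262, 281, 291.
Count below 103: L = 2; count equal: E = 1; n = 10.
Percentile rank = 100·(2 + 0.5·1)/10 = 100·2.5/10 = 25.

25.0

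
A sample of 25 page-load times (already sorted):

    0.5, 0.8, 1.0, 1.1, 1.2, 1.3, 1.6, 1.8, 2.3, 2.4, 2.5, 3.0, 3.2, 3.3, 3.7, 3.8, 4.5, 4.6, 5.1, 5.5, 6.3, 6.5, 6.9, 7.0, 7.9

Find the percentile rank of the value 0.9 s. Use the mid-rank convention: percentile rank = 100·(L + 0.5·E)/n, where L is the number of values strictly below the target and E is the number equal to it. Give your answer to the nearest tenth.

8.0

Count below 0.9: L = 2; count equal: E = 0; n = 25.
Percentile rank = 100·(2 + 0.5·0)/25 = 100·2/25 = 8.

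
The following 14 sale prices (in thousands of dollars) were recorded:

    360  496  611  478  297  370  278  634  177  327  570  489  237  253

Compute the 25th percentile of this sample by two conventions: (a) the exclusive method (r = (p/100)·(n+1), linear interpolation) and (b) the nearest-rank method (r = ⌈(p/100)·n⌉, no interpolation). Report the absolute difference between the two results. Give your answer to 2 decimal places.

Sorted: 177, 237, 253, 278, 297, 327, 360, 370, 478, 489, 496, 570, 611, 634.
n = 14.
(a) r = 3.75; between ranks 3 (253) and 4 (278): 271.75.
(b) the nearest-rank method: rank 4 → 278.
|271.75 − 278| = 6.25.

6.25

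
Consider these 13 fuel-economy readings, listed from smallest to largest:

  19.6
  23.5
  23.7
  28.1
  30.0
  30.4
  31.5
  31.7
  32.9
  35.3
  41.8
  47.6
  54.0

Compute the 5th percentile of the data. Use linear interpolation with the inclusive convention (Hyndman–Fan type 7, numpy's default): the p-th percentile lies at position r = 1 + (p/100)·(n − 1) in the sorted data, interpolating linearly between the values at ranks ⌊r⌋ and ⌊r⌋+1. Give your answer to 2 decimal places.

n = 13.
r = 1 + (5/100)·(13 − 1) = 1 + 0.6 = 1.6.
Rank 1 is 19.6 and rank 2 is 23.5.
Interpolate: 19.6 + 0.6·(23.5 − 19.6) = 19.6 + 0.6·3.9 = 21.94.

21.94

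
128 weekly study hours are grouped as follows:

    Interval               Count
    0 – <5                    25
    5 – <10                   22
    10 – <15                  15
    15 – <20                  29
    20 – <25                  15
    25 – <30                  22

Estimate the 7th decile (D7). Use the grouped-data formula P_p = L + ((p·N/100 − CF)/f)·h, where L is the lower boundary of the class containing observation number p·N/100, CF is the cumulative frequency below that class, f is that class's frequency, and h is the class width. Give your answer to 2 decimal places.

19.76

N = 128; target position k = 70/100 · 128 = 89.6.
Cumulative frequencies: 25, 47, 62, 91, 106, 128.
Observation 89.6 falls in the class 15 – <20.
L = 15, CF = 62, f = 29, h = 5.
P70 = 15 + ((89.6 − 62)/29)·5 = 15 + 4.75862 = 19.7586.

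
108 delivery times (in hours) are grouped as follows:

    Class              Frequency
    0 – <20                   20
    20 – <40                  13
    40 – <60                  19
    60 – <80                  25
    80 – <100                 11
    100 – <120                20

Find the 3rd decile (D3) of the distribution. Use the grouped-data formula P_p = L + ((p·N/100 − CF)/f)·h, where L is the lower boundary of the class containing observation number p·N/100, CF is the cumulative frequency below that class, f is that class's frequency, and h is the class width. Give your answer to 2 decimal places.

39.08

N = 108; target position k = 30/100 · 108 = 32.4.
Cumulative frequencies: 20, 33, 52, 77, 88, 108.
Observation 32.4 falls in the class 20 – <40.
L = 20, CF = 20, f = 13, h = 20.
P30 = 20 + ((32.4 − 20)/13)·20 = 20 + 19.0769 = 39.0769.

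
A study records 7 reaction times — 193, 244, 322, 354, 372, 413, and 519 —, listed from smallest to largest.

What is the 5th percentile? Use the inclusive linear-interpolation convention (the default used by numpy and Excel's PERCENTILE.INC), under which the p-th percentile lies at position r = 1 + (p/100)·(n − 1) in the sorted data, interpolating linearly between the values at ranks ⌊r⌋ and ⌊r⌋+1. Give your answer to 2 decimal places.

208.30

n = 7.
r = 1 + (5/100)·(7 − 1) = 1 + 0.3 = 1.3.
Rank 1 is 193 and rank 2 is 244.
Interpolate: 193 + 0.3·(244 − 193) = 193 + 0.3·51 = 208.3.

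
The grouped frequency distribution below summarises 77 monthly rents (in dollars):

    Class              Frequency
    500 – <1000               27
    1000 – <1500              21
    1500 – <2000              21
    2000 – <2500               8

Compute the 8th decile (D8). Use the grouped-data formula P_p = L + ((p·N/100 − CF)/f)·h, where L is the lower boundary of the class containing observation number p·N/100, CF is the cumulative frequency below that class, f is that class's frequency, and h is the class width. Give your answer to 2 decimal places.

1823.81

N = 77; target position k = 80/100 · 77 = 61.6.
Cumulative frequencies: 27, 48, 69, 77.
Observation 61.6 falls in the class 1500 – <2000.
L = 1500, CF = 48, f = 21, h = 500.
P80 = 1500 + ((61.6 − 48)/21)·500 = 1500 + 323.81 = 1823.81.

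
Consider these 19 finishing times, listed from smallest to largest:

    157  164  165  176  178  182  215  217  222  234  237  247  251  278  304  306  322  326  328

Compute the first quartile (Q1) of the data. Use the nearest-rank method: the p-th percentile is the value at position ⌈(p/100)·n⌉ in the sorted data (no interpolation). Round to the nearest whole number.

178

n = 19.
Position = ⌈25/100 · 19⌉ = ⌈4.75⌉ = 5.
The value at rank 5 is 178.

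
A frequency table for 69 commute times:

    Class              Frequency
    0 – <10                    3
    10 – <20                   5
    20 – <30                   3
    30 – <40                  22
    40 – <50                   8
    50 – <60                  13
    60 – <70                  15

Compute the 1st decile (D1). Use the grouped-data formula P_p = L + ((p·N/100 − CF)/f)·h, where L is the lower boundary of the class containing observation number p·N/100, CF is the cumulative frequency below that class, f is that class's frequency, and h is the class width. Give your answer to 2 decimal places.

N = 69; target position k = 10/100 · 69 = 6.9.
Cumulative frequencies: 3, 8, 11, 33, 41, 54, 69.
Observation 6.9 falls in the class 10 – <20.
L = 10, CF = 3, f = 5, h = 10.
P10 = 10 + ((6.9 − 3)/5)·10 = 10 + 7.8 = 17.8.

17.80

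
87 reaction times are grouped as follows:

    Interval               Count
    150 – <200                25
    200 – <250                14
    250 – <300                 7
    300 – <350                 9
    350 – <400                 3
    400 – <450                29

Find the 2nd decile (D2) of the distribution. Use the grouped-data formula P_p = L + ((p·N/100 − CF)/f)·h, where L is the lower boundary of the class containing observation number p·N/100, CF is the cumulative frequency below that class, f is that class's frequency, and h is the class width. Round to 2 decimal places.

184.80

N = 87; target position k = 20/100 · 87 = 17.4.
Cumulative frequencies: 25, 39, 46, 55, 58, 87.
Observation 17.4 falls in the class 150 – <200.
L = 150, CF = 0, f = 25, h = 50.
P20 = 150 + ((17.4 − 0)/25)·50 = 150 + 34.8 = 184.8.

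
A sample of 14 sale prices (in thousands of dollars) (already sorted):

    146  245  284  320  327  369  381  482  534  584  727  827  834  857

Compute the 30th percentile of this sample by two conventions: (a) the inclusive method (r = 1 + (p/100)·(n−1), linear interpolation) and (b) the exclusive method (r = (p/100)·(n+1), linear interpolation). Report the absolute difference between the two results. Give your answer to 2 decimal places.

n = 14.
(a) r = 4.9; between ranks 4 (320) and 5 (327): 326.3.
(b) r = 4.5; between ranks 4 (320) and 5 (327): 323.5.
|326.3 − 323.5| = 2.8.

2.80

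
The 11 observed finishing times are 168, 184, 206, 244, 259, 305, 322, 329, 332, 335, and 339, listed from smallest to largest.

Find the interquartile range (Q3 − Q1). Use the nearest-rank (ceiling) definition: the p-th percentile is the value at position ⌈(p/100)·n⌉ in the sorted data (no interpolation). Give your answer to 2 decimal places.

126.00

n = 11.
P25: rank ⌈25/100·11⌉ = 3 → 206.
P75: rank ⌈75/100·11⌉ = 9 → 332.
Difference: 332 − 206 = 126.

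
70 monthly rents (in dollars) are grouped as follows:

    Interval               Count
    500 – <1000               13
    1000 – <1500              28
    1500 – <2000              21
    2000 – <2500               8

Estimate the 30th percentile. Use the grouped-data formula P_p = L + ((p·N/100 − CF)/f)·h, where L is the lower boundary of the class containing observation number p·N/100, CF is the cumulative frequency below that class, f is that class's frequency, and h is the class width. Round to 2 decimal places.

1142.86

N = 70; target position k = 30/100 · 70 = 21.
Cumulative frequencies: 13, 41, 62, 70.
Observation 21 falls in the class 1000 – <1500.
L = 1000, CF = 13, f = 28, h = 500.
P30 = 1000 + ((21 − 13)/28)·500 = 1000 + 142.857 = 1142.86.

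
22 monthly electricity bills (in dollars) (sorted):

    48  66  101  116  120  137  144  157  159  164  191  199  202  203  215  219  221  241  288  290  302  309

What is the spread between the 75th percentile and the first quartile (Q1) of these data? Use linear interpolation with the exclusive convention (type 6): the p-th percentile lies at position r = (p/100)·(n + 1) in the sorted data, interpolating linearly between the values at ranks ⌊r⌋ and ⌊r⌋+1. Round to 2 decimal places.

n = 22.
P25: r = 5.75; ranks 5–6 are 120, 137; interpolating gives 132.75.
P75: r = 17.25; ranks 17–18 are 221, 241; interpolating gives 226.
Difference: 226 − 132.75 = 93.25.

93.25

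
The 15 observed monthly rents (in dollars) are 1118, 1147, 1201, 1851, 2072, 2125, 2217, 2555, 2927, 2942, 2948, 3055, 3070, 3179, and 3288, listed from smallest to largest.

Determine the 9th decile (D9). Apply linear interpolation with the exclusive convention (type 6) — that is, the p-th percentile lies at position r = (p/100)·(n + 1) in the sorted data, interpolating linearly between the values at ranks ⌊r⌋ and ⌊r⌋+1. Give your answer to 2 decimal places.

3222.60

n = 15.
r = (90/100)·(15 + 1) = 14.4.
Rank 14 is 3179 and rank 15 is 3288.
Interpolate: 3179 + 0.4·(3288 − 3179) = 3179 + 0.4·109 = 3222.6.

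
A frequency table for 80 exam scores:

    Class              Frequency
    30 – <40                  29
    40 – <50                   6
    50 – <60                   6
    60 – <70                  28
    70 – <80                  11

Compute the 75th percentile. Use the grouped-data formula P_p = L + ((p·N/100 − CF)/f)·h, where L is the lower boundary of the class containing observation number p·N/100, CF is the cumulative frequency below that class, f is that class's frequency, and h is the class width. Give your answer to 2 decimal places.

N = 80; target position k = 75/100 · 80 = 60.
Cumulative frequencies: 29, 35, 41, 69, 80.
Observation 60 falls in the class 60 – <70.
L = 60, CF = 41, f = 28, h = 10.
P75 = 60 + ((60 − 41)/28)·10 = 60 + 6.78571 = 66.7857.

66.79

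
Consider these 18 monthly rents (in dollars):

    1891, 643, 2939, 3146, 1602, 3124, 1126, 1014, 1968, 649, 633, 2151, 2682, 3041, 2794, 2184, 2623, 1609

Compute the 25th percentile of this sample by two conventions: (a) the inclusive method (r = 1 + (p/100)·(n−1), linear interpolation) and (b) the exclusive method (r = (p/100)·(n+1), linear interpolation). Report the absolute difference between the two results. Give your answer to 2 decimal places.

Sorted: 633, 643, 649, 1014, 1126, 1602, 1609, 1891, 1968, 2151, 2184, 2623, 2682, 2794, 2939, 3041, 3124, 3146.
n = 18.
(a) r = 5.25; between ranks 5 (1126) and 6 (1602): 1245.
(b) r = 4.75; between ranks 4 (1014) and 5 (1126): 1098.
|1245 − 1098| = 147.

147.00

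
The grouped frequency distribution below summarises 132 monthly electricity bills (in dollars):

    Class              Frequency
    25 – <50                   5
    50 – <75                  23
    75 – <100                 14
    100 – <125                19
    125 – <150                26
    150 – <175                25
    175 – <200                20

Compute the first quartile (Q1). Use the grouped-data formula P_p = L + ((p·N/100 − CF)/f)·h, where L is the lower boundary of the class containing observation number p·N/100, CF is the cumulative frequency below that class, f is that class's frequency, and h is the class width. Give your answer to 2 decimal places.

83.93

N = 132; target position k = 25/100 · 132 = 33.
Cumulative frequencies: 5, 28, 42, 61, 87, 112, 132.
Observation 33 falls in the class 75 – <100.
L = 75, CF = 28, f = 14, h = 25.
P25 = 75 + ((33 − 28)/14)·25 = 75 + 8.92857 = 83.9286.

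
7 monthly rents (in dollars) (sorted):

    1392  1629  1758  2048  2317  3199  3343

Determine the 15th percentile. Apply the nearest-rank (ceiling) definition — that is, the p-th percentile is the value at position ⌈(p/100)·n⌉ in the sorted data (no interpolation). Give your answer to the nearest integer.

n = 7.
Position = ⌈15/100 · 7⌉ = ⌈1.05⌉ = 2.
The value at rank 2 is 1629.

1629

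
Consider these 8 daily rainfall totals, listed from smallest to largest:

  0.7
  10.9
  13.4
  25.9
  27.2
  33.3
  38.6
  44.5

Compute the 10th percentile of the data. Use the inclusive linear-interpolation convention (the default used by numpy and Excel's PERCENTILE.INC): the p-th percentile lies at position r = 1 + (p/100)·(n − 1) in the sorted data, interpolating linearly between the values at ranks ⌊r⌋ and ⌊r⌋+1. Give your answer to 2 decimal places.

7.84

n = 8.
r = 1 + (10/100)·(8 − 1) = 1 + 0.7 = 1.7.
Rank 1 is 0.7 and rank 2 is 10.9.
Interpolate: 0.7 + 0.7·(10.9 − 0.7) = 0.7 + 0.7·10.2 = 7.84.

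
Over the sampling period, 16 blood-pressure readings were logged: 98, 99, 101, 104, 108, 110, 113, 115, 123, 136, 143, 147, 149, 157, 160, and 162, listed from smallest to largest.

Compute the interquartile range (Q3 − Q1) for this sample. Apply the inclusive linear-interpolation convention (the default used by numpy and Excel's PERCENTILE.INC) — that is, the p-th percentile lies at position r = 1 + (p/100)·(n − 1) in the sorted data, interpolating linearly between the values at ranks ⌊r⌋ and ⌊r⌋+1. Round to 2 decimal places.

n = 16.
P25: r = 4.75; ranks 4–5 are 104, 108; interpolating gives 107.
P75: r = 12.25; ranks 12–13 are 147, 149; interpolating gives 147.5.
Difference: 147.5 − 107 = 40.5.

40.50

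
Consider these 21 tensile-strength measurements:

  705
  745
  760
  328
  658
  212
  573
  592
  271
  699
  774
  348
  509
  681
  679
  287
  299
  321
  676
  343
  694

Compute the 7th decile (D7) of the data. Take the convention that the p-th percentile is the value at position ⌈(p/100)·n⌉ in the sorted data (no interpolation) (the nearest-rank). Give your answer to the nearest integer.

Sorted: 212, 271, 287, 299, 321, 328, 343, 348, 509, 573, 592, 658, 676, 679, 681, 694, 699, 705, 745, 760, 774.
n = 21.
Position = ⌈70/100 · 21⌉ = ⌈14.7⌉ = 15.
The value at rank 15 is 681.

681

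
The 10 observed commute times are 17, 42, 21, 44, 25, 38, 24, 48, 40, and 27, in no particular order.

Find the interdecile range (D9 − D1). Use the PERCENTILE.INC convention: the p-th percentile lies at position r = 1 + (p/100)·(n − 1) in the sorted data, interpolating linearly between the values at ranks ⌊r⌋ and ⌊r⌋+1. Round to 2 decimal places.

23.80

Sorted: 17, 21, 24, 25, 27, 38, 40, 42, 44, 48.
n = 10.
P10: r = 1.9; ranks 1–2 are 17, 21; interpolating gives 20.6.
P90: r = 9.1; ranks 9–10 are 44, 48; interpolating gives 44.4.
Difference: 44.4 − 20.6 = 23.8.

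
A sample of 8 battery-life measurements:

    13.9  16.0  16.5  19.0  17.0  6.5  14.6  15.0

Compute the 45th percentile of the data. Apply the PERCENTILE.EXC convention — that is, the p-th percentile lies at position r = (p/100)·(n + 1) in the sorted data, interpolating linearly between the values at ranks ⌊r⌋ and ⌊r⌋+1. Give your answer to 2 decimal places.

15.05

Sorted: 6.5, 13.9, 14.6, 15.0, 16.0, 16.5, 17.0, 19.0.
n = 8.
r = (45/100)·(8 + 1) = 4.05.
Rank 4 is 15.0 and rank 5 is 16.0.
Interpolate: 15.0 + 0.05·(16.0 − 15.0) = 15.0 + 0.05·1 = 15.05.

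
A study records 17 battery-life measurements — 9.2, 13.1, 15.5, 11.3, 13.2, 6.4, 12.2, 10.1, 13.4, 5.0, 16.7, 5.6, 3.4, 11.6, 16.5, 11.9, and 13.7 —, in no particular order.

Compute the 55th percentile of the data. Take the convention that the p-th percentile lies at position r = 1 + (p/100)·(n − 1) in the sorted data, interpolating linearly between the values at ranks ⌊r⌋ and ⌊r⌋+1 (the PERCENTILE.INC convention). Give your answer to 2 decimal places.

12.14

Sorted: 3.4, 5.0, 5.6, 6.4, 9.2, 10.1, 11.3, 11.6, 11.9, 12.2, 13.1, 13.2, 13.4, 13.7, 15.5, 16.5, 16.7.
n = 17.
r = 1 + (55/100)·(17 − 1) = 1 + 8.8 = 9.8.
Rank 9 is 11.9 and rank 10 is 12.2.
Interpolate: 11.9 + 0.8·(12.2 − 11.9) = 11.9 + 0.8·0.3 = 12.14.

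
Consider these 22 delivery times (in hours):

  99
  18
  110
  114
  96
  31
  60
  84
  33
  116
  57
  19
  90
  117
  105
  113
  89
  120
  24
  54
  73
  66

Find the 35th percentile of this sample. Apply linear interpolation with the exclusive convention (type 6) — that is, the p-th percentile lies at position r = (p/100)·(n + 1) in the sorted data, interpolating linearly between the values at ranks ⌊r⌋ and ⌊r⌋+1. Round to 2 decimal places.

Sorted: 18, 19, 24, 31, 33, 54, 57, 60, 66, 73, 84, 89, 90, 96, 99, 105, 110, 113, 114, 116, 117, 120.
n = 22.
r = (35/100)·(22 + 1) = 8.05.
Rank 8 is 60 and rank 9 is 66.
Interpolate: 60 + 0.05·(66 − 60) = 60 + 0.05·6 = 60.3.

60.30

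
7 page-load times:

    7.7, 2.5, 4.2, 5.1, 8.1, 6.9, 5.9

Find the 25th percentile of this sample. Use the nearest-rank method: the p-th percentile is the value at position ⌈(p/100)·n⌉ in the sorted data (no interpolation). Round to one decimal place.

Sorted: 2.5, 4.2, 5.1, 5.9, 6.9, 7.7, 8.1.
n = 7.
Position = ⌈25/100 · 7⌉ = ⌈1.75⌉ = 2.
The value at rank 2 is 4.2.

4.2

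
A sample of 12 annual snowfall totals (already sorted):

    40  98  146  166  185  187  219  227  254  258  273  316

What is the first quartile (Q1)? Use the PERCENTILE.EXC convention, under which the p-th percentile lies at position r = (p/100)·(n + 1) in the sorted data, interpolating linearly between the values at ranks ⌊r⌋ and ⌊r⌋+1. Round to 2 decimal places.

151.00

n = 12.
r = (25/100)·(12 + 1) = 3.25.
Rank 3 is 146 and rank 4 is 166.
Interpolate: 146 + 0.25·(166 − 146) = 146 + 0.25·20 = 151.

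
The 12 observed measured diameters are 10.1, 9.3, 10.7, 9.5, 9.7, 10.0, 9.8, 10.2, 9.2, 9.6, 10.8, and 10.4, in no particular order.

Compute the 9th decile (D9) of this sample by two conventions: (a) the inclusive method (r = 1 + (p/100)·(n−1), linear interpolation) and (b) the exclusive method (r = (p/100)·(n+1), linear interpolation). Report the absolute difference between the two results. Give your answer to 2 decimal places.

0.10

Sorted: 9.2, 9.3, 9.5, 9.6, 9.7, 9.8, 10.0, 10.1, 10.2, 10.4, 10.7, 10.8.
n = 12.
(a) r = 10.9; between ranks 10 (10.4) and 11 (10.7): 10.67.
(b) r = 11.7; between ranks 11 (10.7) and 12 (10.8): 10.77.
|10.67 − 10.77| = 0.1.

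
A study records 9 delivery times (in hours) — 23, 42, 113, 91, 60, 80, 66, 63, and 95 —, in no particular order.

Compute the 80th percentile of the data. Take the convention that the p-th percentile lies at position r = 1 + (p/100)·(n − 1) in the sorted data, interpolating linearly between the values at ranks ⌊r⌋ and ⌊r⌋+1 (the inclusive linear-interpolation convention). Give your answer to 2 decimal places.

92.60

Sorted: 23, 42, 60, 63, 66, 80, 91, 95, 113.
n = 9.
r = 1 + (80/100)·(9 − 1) = 1 + 6.4 = 7.4.
Rank 7 is 91 and rank 8 is 95.
Interpolate: 91 + 0.4·(95 − 91) = 91 + 0.4·4 = 92.6.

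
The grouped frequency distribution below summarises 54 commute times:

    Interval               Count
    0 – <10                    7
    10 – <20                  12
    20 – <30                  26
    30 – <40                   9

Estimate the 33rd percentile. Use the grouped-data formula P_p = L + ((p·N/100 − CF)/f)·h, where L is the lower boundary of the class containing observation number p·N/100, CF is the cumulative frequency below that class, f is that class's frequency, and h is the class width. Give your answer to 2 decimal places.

19.02

N = 54; target position k = 33/100 · 54 = 17.82.
Cumulative frequencies: 7, 19, 45, 54.
Observation 17.82 falls in the class 10 – <20.
L = 10, CF = 7, f = 12, h = 10.
P33 = 10 + ((17.82 − 7)/12)·10 = 10 + 9.01667 = 19.0167.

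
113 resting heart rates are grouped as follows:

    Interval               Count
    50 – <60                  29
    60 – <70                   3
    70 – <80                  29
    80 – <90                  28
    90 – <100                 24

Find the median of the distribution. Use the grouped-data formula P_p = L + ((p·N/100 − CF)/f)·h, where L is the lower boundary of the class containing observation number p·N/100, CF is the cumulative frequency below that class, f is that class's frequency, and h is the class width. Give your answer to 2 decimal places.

78.45

N = 113; target position k = 50/100 · 113 = 56.5.
Cumulative frequencies: 29, 32, 61, 89, 113.
Observation 56.5 falls in the class 70 – <80.
L = 70, CF = 32, f = 29, h = 10.
P50 = 70 + ((56.5 − 32)/29)·10 = 70 + 8.44828 = 78.4483.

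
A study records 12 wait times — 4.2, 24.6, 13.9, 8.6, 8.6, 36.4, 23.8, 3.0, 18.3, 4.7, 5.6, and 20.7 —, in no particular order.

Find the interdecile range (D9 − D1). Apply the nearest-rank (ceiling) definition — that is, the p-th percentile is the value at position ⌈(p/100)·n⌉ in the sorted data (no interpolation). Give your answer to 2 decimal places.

20.40

Sorted: 3.0, 4.2, 4.7, 5.6, 8.6, 8.6, 13.9, 18.3, 20.7, 23.8, 24.6, 36.4.
n = 12.
P10: rank ⌈10/100·12⌉ = 2 → 4.2.
P90: rank ⌈90/100·12⌉ = 11 → 24.6.
Difference: 24.6 − 4.2 = 20.4.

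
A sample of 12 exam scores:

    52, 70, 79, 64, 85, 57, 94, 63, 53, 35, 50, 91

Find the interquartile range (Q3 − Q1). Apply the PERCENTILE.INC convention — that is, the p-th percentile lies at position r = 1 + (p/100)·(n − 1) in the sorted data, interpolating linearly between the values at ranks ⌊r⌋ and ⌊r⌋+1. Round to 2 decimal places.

27.75

Sorted: 35, 50, 52, 53, 57, 63, 64, 70, 79, 85, 91, 94.
n = 12.
P25: r = 3.75; ranks 3–4 are 52, 53; interpolating gives 52.75.
P75: r = 9.25; ranks 9–10 are 79, 85; interpolating gives 80.5.
Difference: 80.5 − 52.75 = 27.75.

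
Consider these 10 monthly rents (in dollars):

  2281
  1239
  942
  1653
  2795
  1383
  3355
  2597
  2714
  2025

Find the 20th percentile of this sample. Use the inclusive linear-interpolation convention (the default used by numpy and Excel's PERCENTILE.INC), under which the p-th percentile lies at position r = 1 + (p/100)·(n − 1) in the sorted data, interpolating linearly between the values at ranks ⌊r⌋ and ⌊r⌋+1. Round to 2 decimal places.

Sorted: 942, 1239, 1383, 1653, 2025, 2281, 2597, 2714, 2795, 3355.
n = 10.
r = 1 + (20/100)·(10 − 1) = 1 + 1.8 = 2.8.
Rank 2 is 1239 and rank 3 is 1383.
Interpolate: 1239 + 0.8·(1383 − 1239) = 1239 + 0.8·144 = 1354.2.

1354.20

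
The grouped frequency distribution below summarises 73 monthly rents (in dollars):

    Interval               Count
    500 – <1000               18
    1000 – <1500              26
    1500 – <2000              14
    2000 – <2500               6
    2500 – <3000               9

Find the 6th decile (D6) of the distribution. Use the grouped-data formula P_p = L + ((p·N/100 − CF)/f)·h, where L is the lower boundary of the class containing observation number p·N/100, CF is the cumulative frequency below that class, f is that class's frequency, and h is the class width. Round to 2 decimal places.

N = 73; target position k = 60/100 · 73 = 43.8.
Cumulative frequencies: 18, 44, 58, 64, 73.
Observation 43.8 falls in the class 1000 – <1500.
L = 1000, CF = 18, f = 26, h = 500.
P60 = 1000 + ((43.8 − 18)/26)·500 = 1000 + 496.154 = 1496.15.

1496.15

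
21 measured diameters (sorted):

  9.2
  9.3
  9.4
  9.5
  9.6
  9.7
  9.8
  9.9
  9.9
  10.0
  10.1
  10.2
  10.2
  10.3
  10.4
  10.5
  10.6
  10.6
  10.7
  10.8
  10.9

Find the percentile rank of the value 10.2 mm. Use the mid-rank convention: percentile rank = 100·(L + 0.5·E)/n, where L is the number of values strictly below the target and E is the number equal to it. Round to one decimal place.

Count below 10.2: L = 11; count equal: E = 2; n = 21.
Percentile rank = 100·(11 + 0.5·2)/21 = 100·12/21 = 57.14.

57.1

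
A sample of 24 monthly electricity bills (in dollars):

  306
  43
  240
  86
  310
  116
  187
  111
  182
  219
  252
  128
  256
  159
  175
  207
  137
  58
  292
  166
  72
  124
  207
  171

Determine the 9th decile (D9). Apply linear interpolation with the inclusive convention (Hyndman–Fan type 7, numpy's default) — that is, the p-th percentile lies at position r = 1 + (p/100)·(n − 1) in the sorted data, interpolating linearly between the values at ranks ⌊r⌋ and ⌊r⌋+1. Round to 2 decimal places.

281.20

Sorted: 43, 58, 72, 86, 111, 116, 124, 128, 137, 159, 166, 171, 175, 182, 187, 207, 207, 219, 240, 252, 256, 292, 306, 310.
n = 24.
r = 1 + (90/100)·(24 − 1) = 1 + 20.7 = 21.7.
Rank 21 is 256 and rank 22 is 292.
Interpolate: 256 + 0.7·(292 − 256) = 256 + 0.7·36 = 281.2.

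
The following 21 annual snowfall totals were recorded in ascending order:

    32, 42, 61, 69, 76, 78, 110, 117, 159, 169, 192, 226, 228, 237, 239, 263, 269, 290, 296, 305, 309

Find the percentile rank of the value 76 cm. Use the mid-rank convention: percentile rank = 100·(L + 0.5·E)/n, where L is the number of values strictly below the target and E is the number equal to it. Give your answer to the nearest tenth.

21.4

Count below 76: L = 4; count equal: E = 1; n = 21.
Percentile rank = 100·(4 + 0.5·1)/21 = 100·4.5/21 = 21.43.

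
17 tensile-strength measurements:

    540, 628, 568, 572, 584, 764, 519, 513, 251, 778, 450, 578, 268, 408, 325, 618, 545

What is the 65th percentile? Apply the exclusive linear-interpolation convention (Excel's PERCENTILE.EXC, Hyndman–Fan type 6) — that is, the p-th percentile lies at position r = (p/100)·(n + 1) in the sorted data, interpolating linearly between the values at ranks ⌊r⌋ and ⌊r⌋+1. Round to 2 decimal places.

576.20

Sorted: 251, 268, 325, 408, 450, 513, 519, 540, 545, 568, 572, 578, 584, 618, 628, 764, 778.
n = 17.
r = (65/100)·(17 + 1) = 11.7.
Rank 11 is 572 and rank 12 is 578.
Interpolate: 572 + 0.7·(578 − 572) = 572 + 0.7·6 = 576.2.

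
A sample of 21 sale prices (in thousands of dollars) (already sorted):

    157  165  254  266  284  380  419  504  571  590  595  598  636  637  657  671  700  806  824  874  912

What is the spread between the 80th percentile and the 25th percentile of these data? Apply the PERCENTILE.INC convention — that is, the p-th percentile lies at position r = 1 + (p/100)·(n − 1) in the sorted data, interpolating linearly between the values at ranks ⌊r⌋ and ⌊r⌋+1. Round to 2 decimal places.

n = 21.
P25: r = 6 (integer) → 380.
P80: r = 17 (integer) → 700.
Difference: 700 − 380 = 320.

320.00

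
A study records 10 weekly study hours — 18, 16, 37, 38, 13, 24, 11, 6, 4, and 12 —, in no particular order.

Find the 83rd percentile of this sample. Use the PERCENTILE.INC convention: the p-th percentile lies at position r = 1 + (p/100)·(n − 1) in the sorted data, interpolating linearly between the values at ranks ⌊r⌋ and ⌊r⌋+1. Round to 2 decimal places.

30.11

Sorted: 4, 6, 11, 12, 13, 16, 18, 24, 37, 38.
n = 10.
r = 1 + (83/100)·(10 − 1) = 1 + 7.47 = 8.47.
Rank 8 is 24 and rank 9 is 37.
Interpolate: 24 + 0.47·(37 − 24) = 24 + 0.47·13 = 30.11.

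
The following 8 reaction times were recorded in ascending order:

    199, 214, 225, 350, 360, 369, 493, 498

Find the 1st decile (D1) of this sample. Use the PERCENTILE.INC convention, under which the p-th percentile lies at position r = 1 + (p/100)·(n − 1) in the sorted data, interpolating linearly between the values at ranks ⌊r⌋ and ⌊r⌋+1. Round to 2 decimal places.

n = 8.
r = 1 + (10/100)·(8 − 1) = 1 + 0.7 = 1.7.
Rank 1 is 199 and rank 2 is 214.
Interpolate: 199 + 0.7·(214 − 199) = 199 + 0.7·15 = 209.5.

209.50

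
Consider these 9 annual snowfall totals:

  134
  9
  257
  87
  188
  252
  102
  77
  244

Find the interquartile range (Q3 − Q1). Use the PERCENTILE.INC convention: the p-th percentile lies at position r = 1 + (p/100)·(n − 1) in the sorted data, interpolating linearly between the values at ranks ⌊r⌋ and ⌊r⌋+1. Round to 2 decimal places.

Sorted: 9, 77, 87, 102, 134, 188, 244, 252, 257.
n = 9.
P25: r = 3 (integer) → 87.
P75: r = 7 (integer) → 244.
Difference: 244 − 87 = 157.

157.00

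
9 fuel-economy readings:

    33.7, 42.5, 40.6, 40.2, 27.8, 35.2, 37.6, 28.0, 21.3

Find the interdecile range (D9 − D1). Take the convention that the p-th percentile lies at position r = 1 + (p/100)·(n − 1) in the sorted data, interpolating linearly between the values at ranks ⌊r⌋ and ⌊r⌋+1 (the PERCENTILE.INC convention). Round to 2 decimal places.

14.48

Sorted: 21.3, 27.8, 28.0, 33.7, 35.2, 37.6, 40.2, 40.6, 42.5.
n = 9.
P10: r = 1.8; ranks 1–2 are 21.3, 27.8; interpolating gives 26.5.
P90: r = 8.2; ranks 8–9 are 40.6, 42.5; interpolating gives 40.98.
Difference: 40.98 − 26.5 = 14.48.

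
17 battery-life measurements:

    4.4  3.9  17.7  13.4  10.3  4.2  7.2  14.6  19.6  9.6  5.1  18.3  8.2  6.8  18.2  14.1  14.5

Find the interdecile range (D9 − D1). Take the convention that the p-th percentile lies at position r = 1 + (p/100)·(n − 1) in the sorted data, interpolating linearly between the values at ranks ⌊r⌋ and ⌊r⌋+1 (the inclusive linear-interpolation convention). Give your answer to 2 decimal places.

13.92

Sorted: 3.9, 4.2, 4.4, 5.1, 6.8, 7.2, 8.2, 9.6, 10.3, 13.4, 14.1, 14.5, 14.6, 17.7, 18.2, 18.3, 19.6.
n = 17.
P10: r = 2.6; ranks 2–3 are 4.2, 4.4; interpolating gives 4.32.
P90: r = 15.4; ranks 15–16 are 18.2, 18.3; interpolating gives 18.24.
Difference: 18.24 − 4.32 = 13.92.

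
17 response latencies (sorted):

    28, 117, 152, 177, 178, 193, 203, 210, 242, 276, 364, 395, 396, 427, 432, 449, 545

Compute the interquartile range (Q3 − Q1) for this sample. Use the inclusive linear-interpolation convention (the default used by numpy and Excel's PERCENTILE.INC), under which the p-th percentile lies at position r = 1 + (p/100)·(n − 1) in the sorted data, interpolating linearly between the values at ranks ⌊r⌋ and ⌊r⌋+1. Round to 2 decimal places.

n = 17.
P25: r = 5 (integer) → 178.
P75: r = 13 (integer) → 396.
Difference: 396 − 178 = 218.

218.00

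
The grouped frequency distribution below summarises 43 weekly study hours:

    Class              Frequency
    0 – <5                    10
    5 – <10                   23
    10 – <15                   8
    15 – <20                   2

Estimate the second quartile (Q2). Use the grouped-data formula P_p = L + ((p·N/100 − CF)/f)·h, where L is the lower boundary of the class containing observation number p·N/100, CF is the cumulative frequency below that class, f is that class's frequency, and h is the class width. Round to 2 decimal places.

N = 43; target position k = 50/100 · 43 = 21.5.
Cumulative frequencies: 10, 33, 41, 43.
Observation 21.5 falls in the class 5 – <10.
L = 5, CF = 10, f = 23, h = 5.
P50 = 5 + ((21.5 − 10)/23)·5 = 5 + 2.5 = 7.5.

7.50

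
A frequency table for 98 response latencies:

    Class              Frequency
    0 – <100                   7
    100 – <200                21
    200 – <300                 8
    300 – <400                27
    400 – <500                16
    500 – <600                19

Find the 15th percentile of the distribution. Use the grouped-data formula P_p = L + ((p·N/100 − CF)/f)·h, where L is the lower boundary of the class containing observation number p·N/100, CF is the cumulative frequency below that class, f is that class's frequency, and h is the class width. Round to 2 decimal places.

N = 98; target position k = 15/100 · 98 = 14.7.
Cumulative frequencies: 7, 28, 36, 63, 79, 98.
Observation 14.7 falls in the class 100 – <200.
L = 100, CF = 7, f = 21, h = 100.
P15 = 100 + ((14.7 − 7)/21)·100 = 100 + 36.6667 = 136.667.

136.67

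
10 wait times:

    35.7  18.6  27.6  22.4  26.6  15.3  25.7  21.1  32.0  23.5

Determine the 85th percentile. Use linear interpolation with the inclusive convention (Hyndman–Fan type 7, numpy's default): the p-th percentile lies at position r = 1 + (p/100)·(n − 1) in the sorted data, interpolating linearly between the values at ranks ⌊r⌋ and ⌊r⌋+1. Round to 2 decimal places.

Sorted: 15.3, 18.6, 21.1, 22.4, 23.5, 25.7, 26.6, 27.6, 32.0, 35.7.
n = 10.
r = 1 + (85/100)·(10 − 1) = 1 + 7.65 = 8.65.
Rank 8 is 27.6 and rank 9 is 32.0.
Interpolate: 27.6 + 0.65·(32.0 − 27.6) = 27.6 + 0.65·4.4 = 30.46.

30.46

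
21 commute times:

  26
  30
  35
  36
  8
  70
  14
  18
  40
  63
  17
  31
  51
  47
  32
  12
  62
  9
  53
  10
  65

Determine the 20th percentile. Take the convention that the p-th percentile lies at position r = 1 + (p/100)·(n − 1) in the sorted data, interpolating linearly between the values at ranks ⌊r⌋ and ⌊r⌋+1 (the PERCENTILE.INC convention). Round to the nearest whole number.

14

Sorted: 8, 9, 10, 12, 14, 17, 18, 26, 30, 31, 32, 35, 36, 40, 47, 51, 53, 62, 63, 65, 70.
n = 21.
r = 1 + (20/100)·(21 − 1) = 1 + 4 = 5.
r is an integer, so P20 is the value at rank 5: 14.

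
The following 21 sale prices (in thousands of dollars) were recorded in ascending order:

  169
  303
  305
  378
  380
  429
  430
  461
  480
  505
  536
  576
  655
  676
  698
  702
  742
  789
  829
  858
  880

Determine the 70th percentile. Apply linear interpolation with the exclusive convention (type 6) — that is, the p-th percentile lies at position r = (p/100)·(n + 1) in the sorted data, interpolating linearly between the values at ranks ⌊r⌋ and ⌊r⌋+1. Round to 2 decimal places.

699.60

n = 21.
r = (70/100)·(21 + 1) = 15.4.
Rank 15 is 698 and rank 16 is 702.
Interpolate: 698 + 0.4·(702 − 698) = 698 + 0.4·4 = 699.6.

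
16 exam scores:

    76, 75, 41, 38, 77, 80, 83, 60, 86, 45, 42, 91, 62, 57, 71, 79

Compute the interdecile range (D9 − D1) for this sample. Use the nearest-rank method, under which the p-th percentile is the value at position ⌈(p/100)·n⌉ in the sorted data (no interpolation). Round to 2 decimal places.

Sorted: 38, 41, 42, 45, 57, 60, 62, 71, 75, 76, 77, 79, 80, 83, 86, 91.
n = 16.
P10: rank ⌈10/100·16⌉ = 2 → 41.
P90: rank ⌈90/100·16⌉ = 15 → 86.
Difference: 86 − 41 = 45.

45.00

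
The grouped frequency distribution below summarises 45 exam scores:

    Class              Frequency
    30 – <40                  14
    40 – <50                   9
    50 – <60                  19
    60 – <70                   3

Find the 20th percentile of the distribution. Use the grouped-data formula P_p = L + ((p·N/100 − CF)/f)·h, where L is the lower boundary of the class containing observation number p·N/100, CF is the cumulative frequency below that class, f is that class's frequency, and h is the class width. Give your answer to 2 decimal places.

36.43

N = 45; target position k = 20/100 · 45 = 9.
Cumulative frequencies: 14, 23, 42, 45.
Observation 9 falls in the class 30 – <40.
L = 30, CF = 0, f = 14, h = 10.
P20 = 30 + ((9 − 0)/14)·10 = 30 + 6.42857 = 36.4286.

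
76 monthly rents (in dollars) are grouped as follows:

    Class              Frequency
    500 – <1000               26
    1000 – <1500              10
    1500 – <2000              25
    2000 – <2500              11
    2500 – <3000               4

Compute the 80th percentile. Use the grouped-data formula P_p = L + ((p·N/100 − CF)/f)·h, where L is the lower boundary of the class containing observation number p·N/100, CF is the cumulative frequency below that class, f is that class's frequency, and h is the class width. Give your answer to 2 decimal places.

N = 76; target position k = 80/100 · 76 = 60.8.
Cumulative frequencies: 26, 36, 61, 72, 76.
Observation 60.8 falls in the class 1500 – <2000.
L = 1500, CF = 36, f = 25, h = 500.
P80 = 1500 + ((60.8 − 36)/25)·500 = 1500 + 496 = 1996.

1996.00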